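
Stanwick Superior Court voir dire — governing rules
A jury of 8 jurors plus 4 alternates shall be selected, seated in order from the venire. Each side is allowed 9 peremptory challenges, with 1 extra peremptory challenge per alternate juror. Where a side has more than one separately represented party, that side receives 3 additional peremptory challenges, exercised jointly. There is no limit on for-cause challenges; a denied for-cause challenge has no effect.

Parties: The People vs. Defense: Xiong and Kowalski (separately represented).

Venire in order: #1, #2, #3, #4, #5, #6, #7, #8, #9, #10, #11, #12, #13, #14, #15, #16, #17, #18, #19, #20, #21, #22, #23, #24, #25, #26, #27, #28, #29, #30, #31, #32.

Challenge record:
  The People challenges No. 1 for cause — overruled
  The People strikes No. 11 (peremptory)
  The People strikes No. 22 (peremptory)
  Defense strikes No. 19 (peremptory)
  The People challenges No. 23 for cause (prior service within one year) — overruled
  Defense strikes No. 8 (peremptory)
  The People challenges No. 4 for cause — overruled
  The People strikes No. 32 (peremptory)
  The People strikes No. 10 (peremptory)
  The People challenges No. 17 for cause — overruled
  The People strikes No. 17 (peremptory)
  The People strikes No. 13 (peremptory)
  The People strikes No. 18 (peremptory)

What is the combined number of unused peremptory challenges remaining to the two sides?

20

The People allotment: 9 base + 1 × 4 alternates = 13. Defense allotment: 9 base + 1 × 4 alternates + 3 multi-party = 16.
The People peremptories used: #11, #22, #32, #10, #17, #13, #18 — 7 (for-cause on #1, #23, #4, #17 don't count).
Defense peremptories used: #19, #8 — 2.
Remaining: (13 − 7) + (16 − 2) = 20.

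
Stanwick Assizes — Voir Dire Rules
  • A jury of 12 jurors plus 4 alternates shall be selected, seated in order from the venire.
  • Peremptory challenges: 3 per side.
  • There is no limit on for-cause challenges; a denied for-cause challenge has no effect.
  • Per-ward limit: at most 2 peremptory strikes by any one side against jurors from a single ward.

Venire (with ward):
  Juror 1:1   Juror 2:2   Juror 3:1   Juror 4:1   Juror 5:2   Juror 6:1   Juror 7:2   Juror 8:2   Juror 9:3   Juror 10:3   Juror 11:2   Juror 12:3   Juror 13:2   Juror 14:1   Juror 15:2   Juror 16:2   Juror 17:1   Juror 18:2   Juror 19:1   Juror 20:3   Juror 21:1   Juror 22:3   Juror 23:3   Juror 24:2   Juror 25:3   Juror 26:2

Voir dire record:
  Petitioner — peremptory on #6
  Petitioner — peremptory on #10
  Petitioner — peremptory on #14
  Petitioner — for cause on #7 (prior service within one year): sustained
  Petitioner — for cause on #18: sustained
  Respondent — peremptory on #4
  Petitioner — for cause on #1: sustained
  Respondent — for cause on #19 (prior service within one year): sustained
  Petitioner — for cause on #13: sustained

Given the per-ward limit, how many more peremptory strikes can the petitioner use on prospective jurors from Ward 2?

0

Petitioner peremptories so far: #6, #10, #14 — 3 of 3 used, 0 left overall.
Against Ward 2: none yet — per-ward cap 2 leaves 2.
Binding limit: min(0, 2) = 0.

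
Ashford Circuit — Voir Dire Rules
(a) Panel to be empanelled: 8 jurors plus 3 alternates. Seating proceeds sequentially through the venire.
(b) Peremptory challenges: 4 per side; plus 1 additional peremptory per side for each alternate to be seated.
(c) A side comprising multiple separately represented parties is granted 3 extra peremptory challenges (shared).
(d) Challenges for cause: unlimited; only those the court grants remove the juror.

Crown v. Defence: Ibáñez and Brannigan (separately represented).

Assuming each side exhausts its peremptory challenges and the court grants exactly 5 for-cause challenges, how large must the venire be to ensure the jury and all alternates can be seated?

Seats to fill: 8 + 3 alternates = 11.
Peremptories — Crown: 4 + 1×3 = 7; Defence: 4 + 1×3 + 3 = 10; total 17.
For-cause removals: 5.
Minimum venire: 11 + 17 + 5 = 33.

33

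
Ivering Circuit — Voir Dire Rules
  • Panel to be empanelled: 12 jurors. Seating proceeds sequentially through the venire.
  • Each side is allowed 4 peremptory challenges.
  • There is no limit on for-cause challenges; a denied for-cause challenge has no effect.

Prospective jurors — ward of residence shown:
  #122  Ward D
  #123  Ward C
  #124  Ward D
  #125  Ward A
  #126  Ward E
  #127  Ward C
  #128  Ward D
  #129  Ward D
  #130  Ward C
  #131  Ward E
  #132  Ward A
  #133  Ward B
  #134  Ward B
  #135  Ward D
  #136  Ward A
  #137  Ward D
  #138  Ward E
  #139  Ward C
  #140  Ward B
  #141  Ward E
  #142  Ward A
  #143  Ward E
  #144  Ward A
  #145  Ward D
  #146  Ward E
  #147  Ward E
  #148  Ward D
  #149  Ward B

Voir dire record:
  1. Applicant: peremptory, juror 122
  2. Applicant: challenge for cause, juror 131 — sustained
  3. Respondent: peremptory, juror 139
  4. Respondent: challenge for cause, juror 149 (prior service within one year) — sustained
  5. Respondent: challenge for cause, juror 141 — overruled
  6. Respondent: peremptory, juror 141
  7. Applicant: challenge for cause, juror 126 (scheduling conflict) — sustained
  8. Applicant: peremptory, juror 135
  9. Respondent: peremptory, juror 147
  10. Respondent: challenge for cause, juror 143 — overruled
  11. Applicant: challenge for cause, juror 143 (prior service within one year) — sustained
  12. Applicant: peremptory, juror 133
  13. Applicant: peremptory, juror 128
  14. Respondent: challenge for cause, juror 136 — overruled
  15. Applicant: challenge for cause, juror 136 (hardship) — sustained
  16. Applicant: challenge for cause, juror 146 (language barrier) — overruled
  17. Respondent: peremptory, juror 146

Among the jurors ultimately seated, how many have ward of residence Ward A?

Removed: #122, #126, #128, #131, #133, #135, #136, #139, #141, #143, #146, #147, #149.
Seated jurors 1–12: #123, #124, #125, #127, #129, #130, #132, #134, #137, #138, #140, #142.
Of those, in Ward A: #125, #132, #142 → 3.

3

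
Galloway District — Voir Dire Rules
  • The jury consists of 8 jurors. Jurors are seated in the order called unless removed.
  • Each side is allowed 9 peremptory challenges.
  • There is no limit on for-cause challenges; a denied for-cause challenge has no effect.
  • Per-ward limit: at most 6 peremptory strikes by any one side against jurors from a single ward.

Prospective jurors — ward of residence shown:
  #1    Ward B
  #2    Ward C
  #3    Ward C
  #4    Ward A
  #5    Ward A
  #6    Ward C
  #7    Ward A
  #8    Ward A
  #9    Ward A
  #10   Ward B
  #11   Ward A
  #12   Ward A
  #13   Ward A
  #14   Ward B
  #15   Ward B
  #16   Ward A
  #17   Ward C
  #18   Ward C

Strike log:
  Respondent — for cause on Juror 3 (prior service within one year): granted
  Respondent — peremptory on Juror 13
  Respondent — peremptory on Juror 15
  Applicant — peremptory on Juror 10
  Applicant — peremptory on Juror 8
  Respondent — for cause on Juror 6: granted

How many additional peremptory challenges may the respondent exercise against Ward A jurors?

Respondent peremptories so far: #13, #15 — 2 of 9 used, 7 left overall.
Against Ward A: #13 — 1 used; per-ward cap 6 leaves 5.
Binding limit: min(7, 5) = 5.

5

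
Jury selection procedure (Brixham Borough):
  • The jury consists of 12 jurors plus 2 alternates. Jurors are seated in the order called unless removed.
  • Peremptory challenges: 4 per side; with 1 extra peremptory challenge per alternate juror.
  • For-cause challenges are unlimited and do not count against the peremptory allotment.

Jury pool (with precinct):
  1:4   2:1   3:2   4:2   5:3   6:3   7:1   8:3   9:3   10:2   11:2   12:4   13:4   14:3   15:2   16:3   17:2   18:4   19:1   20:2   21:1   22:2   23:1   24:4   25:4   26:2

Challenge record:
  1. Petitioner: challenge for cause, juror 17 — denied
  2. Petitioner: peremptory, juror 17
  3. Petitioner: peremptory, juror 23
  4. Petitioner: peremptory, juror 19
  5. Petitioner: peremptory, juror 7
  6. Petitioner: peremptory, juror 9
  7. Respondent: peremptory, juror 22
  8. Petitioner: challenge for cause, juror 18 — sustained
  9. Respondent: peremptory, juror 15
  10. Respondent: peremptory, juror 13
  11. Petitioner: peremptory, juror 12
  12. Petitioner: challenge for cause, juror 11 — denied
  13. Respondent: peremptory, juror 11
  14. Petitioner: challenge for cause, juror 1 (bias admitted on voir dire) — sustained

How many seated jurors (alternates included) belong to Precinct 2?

5

Removed: #1, #7, #9, #11, #12, #13, #15, #17, #18, #19, #22, #23.
Seated (14 incl. alternates): #2, #3, #4, #5, #6, #8, #10, #14, #16, #20, #21, #24, #25, #26.
Of those, in Precinct 2: #3, #4, #10, #20, #26 → 5.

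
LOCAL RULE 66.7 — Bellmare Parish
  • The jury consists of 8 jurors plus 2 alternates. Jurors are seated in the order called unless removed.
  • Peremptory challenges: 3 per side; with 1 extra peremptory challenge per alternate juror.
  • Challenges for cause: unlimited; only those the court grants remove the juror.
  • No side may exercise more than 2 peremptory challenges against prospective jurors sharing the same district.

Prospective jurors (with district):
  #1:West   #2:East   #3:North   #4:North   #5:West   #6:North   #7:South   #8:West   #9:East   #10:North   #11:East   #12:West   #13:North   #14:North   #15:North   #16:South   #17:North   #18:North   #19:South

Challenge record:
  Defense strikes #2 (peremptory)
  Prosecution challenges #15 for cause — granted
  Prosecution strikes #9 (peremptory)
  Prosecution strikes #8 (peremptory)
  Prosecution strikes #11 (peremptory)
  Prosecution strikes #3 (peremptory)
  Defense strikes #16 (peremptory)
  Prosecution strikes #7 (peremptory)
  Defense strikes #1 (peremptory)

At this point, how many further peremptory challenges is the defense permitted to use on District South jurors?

Defense peremptories so far: #2, #16, #1 — 3 of 5 used, 2 left overall.
Against District South: #16 — 1 used; per-district cap 2 leaves 1.
Binding limit: min(2, 1) = 1.

1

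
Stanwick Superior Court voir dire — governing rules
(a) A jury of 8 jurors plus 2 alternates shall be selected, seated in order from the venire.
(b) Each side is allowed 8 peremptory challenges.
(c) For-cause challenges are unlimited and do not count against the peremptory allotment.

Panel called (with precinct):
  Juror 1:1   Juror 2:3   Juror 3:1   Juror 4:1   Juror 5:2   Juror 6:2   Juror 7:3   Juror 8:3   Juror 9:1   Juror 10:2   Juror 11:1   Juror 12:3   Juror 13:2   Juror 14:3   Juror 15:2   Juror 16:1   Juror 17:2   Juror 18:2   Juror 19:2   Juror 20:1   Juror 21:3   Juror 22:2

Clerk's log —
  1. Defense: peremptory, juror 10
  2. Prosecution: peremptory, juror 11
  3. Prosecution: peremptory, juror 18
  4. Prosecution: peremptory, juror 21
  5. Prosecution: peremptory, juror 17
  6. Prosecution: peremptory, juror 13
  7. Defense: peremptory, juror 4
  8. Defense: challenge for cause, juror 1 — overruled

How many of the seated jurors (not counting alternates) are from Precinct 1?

3

Removed: #4, #10, #11, #13, #17, #18, #21.
Seated jurors 1–8: #1, #2, #3, #5, #6, #7, #8, #9 (alternates #12, #14 not counted).
Of those, in Precinct 1: #1, #3, #9 → 3.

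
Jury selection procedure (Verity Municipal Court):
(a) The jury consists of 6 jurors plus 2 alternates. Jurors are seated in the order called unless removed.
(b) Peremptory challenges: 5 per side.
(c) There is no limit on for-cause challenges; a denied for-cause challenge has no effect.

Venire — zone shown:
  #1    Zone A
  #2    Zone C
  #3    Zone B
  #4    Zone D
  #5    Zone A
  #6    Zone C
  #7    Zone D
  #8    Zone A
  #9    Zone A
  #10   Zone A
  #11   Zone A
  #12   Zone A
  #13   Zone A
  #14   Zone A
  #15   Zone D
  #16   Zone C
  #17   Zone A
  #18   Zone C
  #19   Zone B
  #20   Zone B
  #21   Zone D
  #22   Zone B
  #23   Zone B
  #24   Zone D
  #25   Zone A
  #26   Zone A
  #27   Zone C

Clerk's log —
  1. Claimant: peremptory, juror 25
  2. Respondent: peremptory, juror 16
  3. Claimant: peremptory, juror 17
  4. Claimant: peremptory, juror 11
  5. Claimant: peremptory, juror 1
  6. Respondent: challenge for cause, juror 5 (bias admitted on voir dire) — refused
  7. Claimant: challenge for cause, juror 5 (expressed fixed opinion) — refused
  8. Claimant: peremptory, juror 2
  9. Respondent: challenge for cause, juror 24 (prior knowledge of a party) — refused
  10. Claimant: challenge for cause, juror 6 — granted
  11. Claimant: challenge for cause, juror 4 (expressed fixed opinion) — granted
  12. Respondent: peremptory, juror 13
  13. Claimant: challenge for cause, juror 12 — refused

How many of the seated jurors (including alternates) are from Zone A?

6

Removed: #1, #2, #4, #6, #11, #13, #16, #17, #25.
Seated (8 incl. alternates): #3, #5, #7, #8, #9, #10, #12, #14.
Of those, in Zone A: #5, #8, #9, #10, #12, #14 → 6.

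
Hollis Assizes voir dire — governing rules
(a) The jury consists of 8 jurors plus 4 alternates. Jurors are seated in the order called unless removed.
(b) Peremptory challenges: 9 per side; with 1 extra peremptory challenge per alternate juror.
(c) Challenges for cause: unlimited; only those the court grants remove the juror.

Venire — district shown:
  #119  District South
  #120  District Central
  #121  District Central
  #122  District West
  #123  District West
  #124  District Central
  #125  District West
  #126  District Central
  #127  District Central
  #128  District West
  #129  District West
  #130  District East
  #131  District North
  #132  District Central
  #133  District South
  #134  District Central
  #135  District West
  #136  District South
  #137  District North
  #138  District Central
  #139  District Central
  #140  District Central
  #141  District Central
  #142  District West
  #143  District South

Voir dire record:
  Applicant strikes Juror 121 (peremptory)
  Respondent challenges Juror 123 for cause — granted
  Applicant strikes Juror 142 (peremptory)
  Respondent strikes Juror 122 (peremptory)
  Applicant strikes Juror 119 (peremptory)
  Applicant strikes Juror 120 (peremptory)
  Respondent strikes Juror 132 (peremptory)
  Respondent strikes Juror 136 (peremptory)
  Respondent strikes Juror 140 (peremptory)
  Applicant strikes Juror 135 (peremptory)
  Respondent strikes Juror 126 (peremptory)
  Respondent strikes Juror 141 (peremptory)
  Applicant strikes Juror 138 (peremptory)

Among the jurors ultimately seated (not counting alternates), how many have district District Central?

Removed: #119, #120, #121, #122, #123, #126, #132, #135, #136, #138, #140, #141, #142.
Seated jurors 1–8: #124, #125, #127, #128, #129, #130, #131, #133 (alternates #134, #137, #139, #143 not counted).
Of those, in District Central: #124, #127 → 2.

2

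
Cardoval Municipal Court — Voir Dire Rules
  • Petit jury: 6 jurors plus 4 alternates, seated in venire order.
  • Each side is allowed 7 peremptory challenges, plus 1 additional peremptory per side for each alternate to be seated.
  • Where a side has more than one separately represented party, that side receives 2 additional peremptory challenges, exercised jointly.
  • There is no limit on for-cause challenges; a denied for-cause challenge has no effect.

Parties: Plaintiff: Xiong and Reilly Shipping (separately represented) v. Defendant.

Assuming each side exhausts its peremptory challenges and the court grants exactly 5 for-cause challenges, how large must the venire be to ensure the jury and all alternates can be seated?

Seats to fill: 6 + 4 alternates = 10.
Peremptories — Plaintiff: 7 + 1×4 + 2 = 13; Defendant: 7 + 1×4 = 11; total 24.
For-cause removals: 5.
Minimum venire: 10 + 24 + 5 = 39.

39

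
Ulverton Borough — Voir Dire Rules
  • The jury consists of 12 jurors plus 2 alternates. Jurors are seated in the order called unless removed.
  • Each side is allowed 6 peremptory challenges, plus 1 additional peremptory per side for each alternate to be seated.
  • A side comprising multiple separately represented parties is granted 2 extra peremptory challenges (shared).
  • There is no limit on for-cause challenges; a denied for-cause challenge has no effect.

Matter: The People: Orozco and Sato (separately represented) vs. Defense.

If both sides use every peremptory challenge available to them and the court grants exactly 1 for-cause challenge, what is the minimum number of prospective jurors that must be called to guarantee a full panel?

33

Seats to fill: 12 + 2 alternates = 14.
Peremptories — The People: 6 + 1×2 + 2 = 10; Defense: 6 + 1×2 = 8; total 18.
For-cause removals: 1.
Minimum venire: 14 + 18 + 1 = 33.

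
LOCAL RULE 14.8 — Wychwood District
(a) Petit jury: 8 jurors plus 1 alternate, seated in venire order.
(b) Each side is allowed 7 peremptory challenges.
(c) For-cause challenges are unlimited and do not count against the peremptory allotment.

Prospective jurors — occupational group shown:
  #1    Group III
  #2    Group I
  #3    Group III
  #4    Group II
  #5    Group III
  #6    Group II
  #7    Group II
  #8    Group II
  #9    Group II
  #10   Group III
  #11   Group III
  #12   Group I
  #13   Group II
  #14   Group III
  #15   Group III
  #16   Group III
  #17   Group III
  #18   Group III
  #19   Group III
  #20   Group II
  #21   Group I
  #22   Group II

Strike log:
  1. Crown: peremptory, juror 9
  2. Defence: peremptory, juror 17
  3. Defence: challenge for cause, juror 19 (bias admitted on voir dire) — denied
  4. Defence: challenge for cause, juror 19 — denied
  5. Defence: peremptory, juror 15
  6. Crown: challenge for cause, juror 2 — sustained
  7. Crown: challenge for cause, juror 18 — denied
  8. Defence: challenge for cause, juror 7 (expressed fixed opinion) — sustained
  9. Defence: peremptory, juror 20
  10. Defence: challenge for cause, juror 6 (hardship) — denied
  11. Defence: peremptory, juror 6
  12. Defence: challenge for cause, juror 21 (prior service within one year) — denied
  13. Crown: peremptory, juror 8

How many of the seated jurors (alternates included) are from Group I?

Removed: #2, #6, #7, #8, #9, #15, #17, #20.
Seated (9 incl. alternates): #1, #3, #4, #5, #10, #11, #12, #13, #14.
Of those, in Group I: #12 → 1.

1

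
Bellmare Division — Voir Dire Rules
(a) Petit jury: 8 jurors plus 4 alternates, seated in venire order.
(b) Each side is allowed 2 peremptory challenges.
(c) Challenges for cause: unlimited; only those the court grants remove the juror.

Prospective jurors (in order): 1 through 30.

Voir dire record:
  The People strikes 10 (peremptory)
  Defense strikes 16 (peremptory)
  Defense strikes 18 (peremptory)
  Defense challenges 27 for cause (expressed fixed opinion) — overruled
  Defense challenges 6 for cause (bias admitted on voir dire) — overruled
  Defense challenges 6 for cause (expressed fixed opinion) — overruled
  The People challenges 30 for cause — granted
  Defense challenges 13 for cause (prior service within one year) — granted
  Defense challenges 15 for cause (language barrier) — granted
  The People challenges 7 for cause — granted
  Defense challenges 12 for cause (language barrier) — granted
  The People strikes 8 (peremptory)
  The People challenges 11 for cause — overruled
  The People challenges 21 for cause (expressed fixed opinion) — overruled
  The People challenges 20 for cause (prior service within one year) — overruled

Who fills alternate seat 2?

Removed: #7, #8, #10, #12, #13, #15, #16, #18, #30. (#6, #11, #20, #21, #27 stay — for-cause denied.)
Seating in order: seats 1–8 → #1, #2, #3, #4, #5, #6, #9, #11; alternates → #14, #17, #19, #20.
So alternate 2 is #17.

17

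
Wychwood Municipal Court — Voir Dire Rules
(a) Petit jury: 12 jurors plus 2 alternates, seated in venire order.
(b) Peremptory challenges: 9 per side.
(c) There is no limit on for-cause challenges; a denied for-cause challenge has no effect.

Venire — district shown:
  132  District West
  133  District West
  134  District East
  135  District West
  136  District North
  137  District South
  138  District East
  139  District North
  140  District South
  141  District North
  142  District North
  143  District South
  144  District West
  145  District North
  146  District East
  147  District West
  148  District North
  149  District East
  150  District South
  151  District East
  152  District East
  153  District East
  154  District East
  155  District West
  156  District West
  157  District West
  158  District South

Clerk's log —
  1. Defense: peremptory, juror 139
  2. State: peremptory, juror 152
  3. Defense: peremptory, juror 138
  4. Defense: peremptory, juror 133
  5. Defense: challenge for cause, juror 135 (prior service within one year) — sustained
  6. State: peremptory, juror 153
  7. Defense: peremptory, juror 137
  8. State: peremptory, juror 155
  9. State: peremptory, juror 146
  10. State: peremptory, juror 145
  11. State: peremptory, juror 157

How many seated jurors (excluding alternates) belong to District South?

Removed: #133, #135, #137, #138, #139, #145, #146, #152, #153, #155, #157.
Seated jurors 1–12: #132, #134, #136, #140, #141, #142, #143, #144, #147, #148, #149, #150 (alternates #151, #154 not counted).
Of those, in District South: #140, #143, #150 → 3.

3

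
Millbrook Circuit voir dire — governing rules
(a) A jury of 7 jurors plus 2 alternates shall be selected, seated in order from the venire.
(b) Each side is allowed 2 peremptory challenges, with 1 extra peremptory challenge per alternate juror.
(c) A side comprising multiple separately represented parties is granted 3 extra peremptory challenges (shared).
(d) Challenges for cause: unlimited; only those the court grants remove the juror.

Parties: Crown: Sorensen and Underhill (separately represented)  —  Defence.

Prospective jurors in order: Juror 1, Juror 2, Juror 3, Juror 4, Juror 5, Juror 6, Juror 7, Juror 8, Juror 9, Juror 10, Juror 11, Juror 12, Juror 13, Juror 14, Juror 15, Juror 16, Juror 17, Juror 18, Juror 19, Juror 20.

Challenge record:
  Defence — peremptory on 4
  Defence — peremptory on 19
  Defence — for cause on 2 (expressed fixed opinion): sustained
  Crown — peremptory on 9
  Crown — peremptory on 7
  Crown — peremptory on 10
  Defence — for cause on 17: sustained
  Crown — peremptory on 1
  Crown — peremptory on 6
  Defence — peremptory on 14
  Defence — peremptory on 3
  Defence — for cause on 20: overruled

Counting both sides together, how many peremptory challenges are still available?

Crown allotment: 2 base + 1 × 2 alternates + 3 multi-party = 7. Defence allotment: 2 base + 1 × 2 alternates = 4.
Crown peremptories used: #9, #7, #10, #1, #6 — 5.
Defence peremptories used: #4, #19, #14, #3 — 4 (for-cause on #2, #17, #20 don't count).
Remaining: (7 − 5) + (4 − 4) = 2.

2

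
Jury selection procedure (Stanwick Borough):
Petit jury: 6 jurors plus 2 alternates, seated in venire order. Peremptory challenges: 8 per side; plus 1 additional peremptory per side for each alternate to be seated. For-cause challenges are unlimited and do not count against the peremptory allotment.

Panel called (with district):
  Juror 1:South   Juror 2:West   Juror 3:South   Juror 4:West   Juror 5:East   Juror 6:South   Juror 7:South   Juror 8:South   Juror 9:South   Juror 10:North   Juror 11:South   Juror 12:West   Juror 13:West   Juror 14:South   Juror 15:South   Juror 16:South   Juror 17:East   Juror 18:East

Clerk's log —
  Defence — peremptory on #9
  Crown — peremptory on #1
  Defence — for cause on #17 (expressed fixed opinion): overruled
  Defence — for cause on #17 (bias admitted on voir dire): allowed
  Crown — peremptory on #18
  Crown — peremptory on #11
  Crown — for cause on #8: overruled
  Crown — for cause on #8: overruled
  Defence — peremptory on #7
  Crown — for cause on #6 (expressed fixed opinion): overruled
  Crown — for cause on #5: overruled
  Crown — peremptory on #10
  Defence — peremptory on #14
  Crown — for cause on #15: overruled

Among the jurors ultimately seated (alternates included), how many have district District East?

1

Removed: #1, #7, #9, #10, #11, #14, #17, #18.
Seated (8 incl. alternates): #2, #3, #4, #5, #6, #8, #12, #13.
Of those, in District East: #5 → 1.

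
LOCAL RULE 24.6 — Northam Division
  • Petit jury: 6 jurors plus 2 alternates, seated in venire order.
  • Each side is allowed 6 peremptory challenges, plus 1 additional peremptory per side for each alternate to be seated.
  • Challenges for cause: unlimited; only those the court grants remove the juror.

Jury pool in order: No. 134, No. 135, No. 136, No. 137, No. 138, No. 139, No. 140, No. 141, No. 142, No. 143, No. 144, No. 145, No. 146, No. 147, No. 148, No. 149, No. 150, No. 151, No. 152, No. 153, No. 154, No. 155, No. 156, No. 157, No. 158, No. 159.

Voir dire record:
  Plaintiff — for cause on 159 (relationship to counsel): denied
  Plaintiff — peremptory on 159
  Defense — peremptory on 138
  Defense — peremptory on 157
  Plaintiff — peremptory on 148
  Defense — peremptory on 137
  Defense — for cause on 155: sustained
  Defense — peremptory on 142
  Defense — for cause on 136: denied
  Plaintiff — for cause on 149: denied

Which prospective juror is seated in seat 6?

Removed: #137, #138, #142, #148, #155, #157, #159. (#136, #149 stay — for-cause denied.)
Seating in order: seats 1–6 → #134, #135, #136, #139, #140, #141; alternates → #143, #144.
So seat 6 is #141.

141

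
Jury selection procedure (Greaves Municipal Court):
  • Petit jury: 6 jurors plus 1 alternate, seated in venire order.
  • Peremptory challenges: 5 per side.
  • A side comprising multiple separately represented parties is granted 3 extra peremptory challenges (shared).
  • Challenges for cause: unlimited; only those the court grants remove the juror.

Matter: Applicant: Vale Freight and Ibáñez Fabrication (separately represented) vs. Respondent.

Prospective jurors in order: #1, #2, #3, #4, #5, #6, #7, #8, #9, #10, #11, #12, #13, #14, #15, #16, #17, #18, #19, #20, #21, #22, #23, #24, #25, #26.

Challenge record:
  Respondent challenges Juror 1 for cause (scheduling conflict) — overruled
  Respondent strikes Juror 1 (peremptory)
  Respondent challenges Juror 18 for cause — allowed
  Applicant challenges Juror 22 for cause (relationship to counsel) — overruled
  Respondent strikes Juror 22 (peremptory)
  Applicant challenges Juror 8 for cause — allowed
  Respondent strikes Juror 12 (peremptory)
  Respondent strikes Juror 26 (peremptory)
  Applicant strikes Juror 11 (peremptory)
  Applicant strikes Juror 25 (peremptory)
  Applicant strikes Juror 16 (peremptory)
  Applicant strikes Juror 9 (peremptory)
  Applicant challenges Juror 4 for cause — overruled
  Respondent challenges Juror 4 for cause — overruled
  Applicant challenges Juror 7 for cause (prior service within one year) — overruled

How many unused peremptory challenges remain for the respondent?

Respondent allotment: 5.
Respondent peremptories used: #1, #22, #12, #26 — 4 (for-cause on #1, #18, #4 don't count).
Remaining: 5 − 4 = 1.

1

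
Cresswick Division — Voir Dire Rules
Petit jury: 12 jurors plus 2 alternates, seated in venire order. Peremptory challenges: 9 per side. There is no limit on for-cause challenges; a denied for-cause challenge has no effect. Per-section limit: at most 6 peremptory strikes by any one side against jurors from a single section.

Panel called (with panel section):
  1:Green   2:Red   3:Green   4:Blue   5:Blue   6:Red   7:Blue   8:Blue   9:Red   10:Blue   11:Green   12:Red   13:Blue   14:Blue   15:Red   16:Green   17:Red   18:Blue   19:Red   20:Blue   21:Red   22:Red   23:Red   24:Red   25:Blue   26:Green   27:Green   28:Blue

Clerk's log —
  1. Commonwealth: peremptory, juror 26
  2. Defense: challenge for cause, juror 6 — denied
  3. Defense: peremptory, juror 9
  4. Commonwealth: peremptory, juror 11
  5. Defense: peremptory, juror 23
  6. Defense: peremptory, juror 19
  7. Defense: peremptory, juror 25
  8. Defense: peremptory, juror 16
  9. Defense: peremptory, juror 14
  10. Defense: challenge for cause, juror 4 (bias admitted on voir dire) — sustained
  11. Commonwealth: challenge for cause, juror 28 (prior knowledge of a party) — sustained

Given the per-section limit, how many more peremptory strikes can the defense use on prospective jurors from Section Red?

3

Defense peremptories so far: #9, #23, #19, #25, #16, #14 — 6 of 9 used, 3 left overall.
Against Section Red: #9, #23, #19 — 3 used; per-section cap 6 leaves 3.
Binding limit: min(3, 3) = 3.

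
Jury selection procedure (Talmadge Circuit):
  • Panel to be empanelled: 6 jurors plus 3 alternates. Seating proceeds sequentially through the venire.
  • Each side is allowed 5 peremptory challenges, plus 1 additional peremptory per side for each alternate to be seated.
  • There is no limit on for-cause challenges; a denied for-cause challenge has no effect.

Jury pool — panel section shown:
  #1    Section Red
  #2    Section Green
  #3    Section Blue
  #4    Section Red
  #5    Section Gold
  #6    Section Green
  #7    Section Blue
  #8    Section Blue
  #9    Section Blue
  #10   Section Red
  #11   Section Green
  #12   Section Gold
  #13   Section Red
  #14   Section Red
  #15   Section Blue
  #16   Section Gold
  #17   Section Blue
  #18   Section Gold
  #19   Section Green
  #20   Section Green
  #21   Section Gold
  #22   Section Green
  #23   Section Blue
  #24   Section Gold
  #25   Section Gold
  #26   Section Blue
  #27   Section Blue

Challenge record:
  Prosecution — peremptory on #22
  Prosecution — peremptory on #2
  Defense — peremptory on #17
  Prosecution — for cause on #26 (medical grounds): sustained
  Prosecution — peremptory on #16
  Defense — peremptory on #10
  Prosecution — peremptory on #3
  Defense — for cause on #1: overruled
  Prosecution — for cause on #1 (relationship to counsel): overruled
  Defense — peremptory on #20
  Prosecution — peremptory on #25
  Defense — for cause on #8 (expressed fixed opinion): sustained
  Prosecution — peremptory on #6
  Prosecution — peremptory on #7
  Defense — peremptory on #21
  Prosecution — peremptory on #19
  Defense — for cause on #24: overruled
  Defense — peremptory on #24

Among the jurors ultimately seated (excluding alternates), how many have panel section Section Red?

Removed: #2, #3, #6, #7, #8, #10, #16, #17, #19, #20, #21, #22, #24, #25, #26.
Seated jurors 1–6: #1, #4, #5, #9, #11, #12 (alternates #13, #14, #15 not counted).
Of those, in Section Red: #1, #4 → 2.

2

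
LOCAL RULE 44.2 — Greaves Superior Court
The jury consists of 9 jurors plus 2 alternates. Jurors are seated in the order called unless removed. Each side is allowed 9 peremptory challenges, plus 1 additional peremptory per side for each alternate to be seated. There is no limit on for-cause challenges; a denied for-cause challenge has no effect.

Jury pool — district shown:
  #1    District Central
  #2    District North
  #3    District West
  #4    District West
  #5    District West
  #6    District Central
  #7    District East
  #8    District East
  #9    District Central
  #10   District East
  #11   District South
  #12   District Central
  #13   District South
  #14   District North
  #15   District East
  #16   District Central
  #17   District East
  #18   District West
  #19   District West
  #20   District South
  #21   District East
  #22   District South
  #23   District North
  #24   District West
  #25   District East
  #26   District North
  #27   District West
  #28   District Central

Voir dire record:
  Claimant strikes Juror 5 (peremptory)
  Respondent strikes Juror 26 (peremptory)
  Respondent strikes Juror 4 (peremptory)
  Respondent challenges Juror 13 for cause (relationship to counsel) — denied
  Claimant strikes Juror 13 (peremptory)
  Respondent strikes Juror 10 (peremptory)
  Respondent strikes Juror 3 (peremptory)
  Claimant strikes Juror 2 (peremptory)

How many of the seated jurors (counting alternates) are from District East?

Removed: #2, #3, #4, #5, #10, #13, #26.
Seated (11 incl. alternates): #1, #6, #7, #8, #9, #11, #12, #14, #15, #16, #17.
Of those, in District East: #7, #8, #15, #17 → 4.

4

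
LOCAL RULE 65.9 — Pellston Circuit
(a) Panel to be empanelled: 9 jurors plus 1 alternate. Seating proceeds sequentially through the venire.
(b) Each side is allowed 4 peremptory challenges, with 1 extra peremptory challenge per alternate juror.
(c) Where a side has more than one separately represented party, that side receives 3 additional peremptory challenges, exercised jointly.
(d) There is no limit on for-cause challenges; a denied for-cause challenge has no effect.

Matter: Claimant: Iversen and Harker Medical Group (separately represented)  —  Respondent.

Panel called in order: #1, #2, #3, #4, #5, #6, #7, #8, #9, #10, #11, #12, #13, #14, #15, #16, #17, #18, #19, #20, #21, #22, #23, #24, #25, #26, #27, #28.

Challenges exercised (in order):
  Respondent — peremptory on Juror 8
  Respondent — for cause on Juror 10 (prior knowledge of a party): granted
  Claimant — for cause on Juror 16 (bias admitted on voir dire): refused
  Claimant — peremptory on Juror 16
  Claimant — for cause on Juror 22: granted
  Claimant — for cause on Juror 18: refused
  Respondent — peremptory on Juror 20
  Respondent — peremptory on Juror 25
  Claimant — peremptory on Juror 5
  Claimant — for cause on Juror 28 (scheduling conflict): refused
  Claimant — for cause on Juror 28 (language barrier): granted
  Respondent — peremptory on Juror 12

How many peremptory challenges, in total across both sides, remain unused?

Claimant allotment: 4 base + 1 × 1 alternate + 3 multi-party = 8. Respondent allotment: 4 base + 1 × 1 alternate = 5.
Claimant peremptories used: #16, #5 — 2 (for-cause on #16, #22, #18, #28, #28 don't count).
Respondent peremptories used: #8, #20, #25, #12 — 4 (the for-cause on #10 doesn't count).
Remaining: (8 − 2) + (5 − 4) = 7.

7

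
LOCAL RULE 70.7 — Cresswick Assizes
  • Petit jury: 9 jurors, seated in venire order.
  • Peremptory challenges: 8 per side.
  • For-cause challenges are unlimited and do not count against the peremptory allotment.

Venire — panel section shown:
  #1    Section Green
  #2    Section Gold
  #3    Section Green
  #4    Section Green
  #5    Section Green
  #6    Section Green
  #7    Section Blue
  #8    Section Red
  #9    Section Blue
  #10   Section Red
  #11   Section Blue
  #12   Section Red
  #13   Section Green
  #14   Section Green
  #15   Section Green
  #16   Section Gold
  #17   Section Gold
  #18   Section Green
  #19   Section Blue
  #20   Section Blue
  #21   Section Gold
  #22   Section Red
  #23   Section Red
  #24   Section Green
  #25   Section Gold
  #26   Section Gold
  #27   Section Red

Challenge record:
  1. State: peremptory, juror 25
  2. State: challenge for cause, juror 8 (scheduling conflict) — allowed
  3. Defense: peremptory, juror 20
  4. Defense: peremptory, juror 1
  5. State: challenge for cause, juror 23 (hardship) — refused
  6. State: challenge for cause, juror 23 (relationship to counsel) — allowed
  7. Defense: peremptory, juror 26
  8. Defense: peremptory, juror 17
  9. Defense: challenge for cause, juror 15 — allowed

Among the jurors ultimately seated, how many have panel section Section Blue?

3

Removed: #1, #8, #15, #17, #20, #23, #25, #26.
Seated jurors 1–9: #2, #3, #4, #5, #6, #7, #9, #10, #11.
Of those, in Section Blue: #7, #9, #11 → 3.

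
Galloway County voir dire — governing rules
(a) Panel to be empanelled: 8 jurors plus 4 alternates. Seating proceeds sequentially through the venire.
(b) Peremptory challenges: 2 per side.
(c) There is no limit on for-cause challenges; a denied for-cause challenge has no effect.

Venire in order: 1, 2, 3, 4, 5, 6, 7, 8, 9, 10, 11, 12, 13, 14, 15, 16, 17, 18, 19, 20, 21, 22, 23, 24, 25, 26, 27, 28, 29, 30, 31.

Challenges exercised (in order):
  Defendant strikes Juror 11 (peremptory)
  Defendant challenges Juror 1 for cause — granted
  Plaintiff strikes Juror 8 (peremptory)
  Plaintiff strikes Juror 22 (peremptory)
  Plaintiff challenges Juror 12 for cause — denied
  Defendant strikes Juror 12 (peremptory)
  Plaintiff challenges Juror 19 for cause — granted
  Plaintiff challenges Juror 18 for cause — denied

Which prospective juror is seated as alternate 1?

13

Removed: #1, #8, #11, #12, #19, #22. (#18 stays — for-cause denied.)
Seating in order: seats 1–8 → #2, #3, #4, #5, #6, #7, #9, #10; alternates → #13, #14, #15, #16.
So alternate 1 is #13.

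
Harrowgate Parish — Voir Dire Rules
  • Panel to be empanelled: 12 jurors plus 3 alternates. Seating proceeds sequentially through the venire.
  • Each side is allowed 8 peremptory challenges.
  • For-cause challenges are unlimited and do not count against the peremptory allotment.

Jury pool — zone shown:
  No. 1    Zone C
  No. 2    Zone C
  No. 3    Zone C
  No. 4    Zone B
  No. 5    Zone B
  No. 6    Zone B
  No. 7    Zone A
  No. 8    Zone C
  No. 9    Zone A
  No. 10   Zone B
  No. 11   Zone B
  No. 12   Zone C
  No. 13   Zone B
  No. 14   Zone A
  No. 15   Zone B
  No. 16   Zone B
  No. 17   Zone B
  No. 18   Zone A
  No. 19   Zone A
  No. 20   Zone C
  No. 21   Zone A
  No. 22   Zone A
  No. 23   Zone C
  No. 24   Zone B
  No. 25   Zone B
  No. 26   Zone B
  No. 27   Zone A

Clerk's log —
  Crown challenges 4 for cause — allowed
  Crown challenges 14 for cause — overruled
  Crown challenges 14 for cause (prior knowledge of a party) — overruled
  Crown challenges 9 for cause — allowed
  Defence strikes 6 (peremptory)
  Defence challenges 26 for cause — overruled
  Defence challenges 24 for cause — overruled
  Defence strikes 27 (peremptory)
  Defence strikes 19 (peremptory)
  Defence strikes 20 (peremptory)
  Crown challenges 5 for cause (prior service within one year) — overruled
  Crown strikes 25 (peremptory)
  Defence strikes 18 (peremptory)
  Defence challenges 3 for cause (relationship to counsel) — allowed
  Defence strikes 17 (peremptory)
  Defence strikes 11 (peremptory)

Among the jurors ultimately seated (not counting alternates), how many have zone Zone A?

Removed: #3, #4, #6, #9, #11, #17, #18, #19, #20, #25, #27.
Seated jurors 1–12: #1, #2, #5, #7, #8, #10, #12, #13, #14, #15, #16, #21 (alternates #22, #23, #24 not counted).
Of those, in Zone A: #7, #14, #21 → 3.

3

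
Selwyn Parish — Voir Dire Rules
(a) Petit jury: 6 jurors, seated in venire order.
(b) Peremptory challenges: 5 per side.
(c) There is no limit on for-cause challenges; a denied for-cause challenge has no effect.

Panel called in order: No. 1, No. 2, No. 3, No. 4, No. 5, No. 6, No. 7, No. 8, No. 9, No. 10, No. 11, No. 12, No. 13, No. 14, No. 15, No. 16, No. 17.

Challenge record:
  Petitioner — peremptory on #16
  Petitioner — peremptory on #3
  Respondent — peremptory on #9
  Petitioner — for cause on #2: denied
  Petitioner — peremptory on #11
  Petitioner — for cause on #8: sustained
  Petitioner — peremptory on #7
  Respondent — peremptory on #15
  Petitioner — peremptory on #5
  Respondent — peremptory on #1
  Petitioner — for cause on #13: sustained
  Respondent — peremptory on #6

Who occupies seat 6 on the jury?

Removed: #1, #3, #5, #6, #7, #8, #9, #11, #13, #15, #16. (#2 stays — for-cause denied.)
Filling seats in venire order through position 6: #2, #4, #10, #12, #14, #17.
So seat 6 is #17.

17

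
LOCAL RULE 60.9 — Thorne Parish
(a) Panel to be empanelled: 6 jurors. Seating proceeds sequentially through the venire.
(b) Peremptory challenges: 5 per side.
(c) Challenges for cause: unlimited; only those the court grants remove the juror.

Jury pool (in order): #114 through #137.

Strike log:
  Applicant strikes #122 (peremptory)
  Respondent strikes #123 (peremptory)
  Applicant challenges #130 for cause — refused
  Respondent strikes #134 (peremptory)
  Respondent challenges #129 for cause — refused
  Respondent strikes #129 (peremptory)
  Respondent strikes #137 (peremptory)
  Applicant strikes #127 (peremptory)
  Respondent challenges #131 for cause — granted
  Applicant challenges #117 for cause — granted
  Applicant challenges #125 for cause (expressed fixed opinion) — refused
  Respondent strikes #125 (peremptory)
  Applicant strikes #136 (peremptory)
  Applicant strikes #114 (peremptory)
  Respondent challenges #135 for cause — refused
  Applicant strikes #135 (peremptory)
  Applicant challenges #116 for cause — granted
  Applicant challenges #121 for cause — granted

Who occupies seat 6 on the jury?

Removed: #114, #116, #117, #121, #122, #123, #125, #127, #129, #131, #134, #135, #136, #137. (#130 stays — for-cause denied.)
Filling seats in venire order through position 6: #115, #118, #119, #120, #124, #126.
So seat 6 is #126.

126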